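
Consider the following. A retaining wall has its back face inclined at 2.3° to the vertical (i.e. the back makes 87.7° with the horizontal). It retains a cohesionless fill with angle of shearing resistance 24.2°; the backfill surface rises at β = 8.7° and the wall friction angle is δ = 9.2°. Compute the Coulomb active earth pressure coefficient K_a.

K_a = sin²(α+φ) / [sin²α · sin(α−δ) · (1 + √{sin(φ+δ)sin(φ−β) / (sin(α−δ)sin(α+β))})²].
With α = 87.7°, φ = 24.2°, δ = 9.2°, β = 8.7°: K_a = 0.4563.

0.456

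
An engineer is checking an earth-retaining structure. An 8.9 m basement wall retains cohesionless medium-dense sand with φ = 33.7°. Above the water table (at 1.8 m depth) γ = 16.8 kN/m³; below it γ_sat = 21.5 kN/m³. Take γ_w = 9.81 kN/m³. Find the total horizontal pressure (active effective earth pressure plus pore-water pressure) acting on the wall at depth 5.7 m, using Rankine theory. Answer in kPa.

60.0 kPa

K_a = (1 − sin φ)/(1 + sin φ) = 0.2863.
γ' = 21.5 − 9.81 = 11.69 kN/m³.
Effective vertical stress at 5.7 m: σ'_v = 16.8×1.8 + 11.69×3.90 = 75.83 kPa.
σ'_h = K_a σ'_v = 0.2863 × 75.83 = 21.71 kPa; u = γ_w × 3.90 = 38.26 kPa.
Total σ_h = 21.71 + 38.26 = 59.97 kPa.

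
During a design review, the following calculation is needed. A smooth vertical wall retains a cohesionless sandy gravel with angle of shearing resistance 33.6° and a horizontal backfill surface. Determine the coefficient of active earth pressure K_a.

0.288

K_a = (1 − sin φ)/(1 + sin φ) = (1 − sin 33.6°)/(1 + sin 33.6°) = 0.2875.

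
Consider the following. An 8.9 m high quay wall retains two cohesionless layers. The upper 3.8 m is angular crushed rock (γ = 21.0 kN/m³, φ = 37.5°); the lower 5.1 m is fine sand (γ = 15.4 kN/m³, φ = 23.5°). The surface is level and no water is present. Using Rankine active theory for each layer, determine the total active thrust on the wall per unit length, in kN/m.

K_a1 = tan²(45°−37.5°/2) = 0.2432; K_a2 = tan²(45°−23.5°/2) = 0.4298.
Layer 1: σ at base = K_a1 γ₁ h₁ = 19.41 kPa; P₁ = ½×19.41×3.8 = 36.87.
Layer 2: σ_v at top = γ₁h₁ = 79.80; σ_h top = K_a2×79.80 = 34.30; σ_h base = K_a2×(79.80+15.4×5.1) = 68.06.
P₂ = ½(34.30+68.06)×5.1 = 261.0. Total P_a = 36.87+261.0 = 297.9 kN/m.

298 kN/m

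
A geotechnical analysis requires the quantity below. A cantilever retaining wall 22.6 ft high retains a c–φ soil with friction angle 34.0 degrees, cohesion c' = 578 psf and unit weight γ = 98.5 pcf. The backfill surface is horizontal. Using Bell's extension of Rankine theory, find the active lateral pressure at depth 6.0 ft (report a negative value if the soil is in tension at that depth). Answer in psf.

K_a = (1 − sin φ)/(1 + sin φ) = 0.2827.
σ_a = K_a γ z − 2c√K_a = 0.2827×98.5×6.0 − 2×578×0.5317 = -447.6 psf.

-448 psf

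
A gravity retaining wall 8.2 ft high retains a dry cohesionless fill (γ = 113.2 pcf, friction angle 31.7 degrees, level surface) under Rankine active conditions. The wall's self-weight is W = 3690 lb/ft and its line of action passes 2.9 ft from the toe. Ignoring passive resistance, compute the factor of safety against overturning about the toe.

3.31

K_a = tan²(45° − 31.7°/2) = 0.3111.
P_a = ½K_aγH² = 0.5×0.3111×113.2×8.2² = 1184 lb/ft, acting at H/3 = 2.733 ft above the base.
Overturning moment M_o = P_a × H/3 = 1184 × 2.733 = 3236.
Resisting moment M_r = W × 2.9 = 3690 × 2.9 = 10700.
FS_overturning = M_r/M_o = 10700/3236 = 3.307.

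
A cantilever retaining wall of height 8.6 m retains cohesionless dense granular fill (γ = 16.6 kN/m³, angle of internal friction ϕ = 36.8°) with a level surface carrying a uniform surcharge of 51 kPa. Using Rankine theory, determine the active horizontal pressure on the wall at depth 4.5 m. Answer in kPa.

K_a = (1 − sin φ)/(1 + sin φ) = 0.2508.
σ_v = γz + q = 16.6 × 4.5 + 51 = 125.7 kPa.
σ_h = K_a σ_v = 0.2508 × 125.7 = 31.52 kPa.

31.5 kPa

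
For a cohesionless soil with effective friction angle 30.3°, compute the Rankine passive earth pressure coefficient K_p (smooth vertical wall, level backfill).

K_p = (1 + sin φ)/(1 − sin φ) = tan²(45° + 30.3°/2) = 3.037.

3.04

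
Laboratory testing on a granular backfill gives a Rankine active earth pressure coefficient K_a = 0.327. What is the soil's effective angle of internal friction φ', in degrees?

30.5°

K_a = tan²(45° − φ/2) ⇒ 45° − φ/2 = arctan(√0.327) = 29.76°.
φ = 2(45° − 29.76°) = 30.47°.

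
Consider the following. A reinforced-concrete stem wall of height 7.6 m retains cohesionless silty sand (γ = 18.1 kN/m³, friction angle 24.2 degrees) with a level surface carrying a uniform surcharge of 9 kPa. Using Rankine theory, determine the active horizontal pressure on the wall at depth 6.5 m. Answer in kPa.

K_a = (1 − sin φ)/(1 + sin φ) = 0.4185.
σ_v = γz + q = 18.1 × 6.5 + 9 = 126.7 kPa.
σ_h = K_a σ_v = 0.4185 × 126.7 = 53.01 kPa.

53.0 kPa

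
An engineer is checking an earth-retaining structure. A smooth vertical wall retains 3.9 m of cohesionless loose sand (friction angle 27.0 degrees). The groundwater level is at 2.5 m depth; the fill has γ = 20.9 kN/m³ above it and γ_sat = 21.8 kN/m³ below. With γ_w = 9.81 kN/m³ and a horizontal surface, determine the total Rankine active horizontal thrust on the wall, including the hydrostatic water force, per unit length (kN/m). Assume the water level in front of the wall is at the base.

K_a = tan²(45° − φ/2) = 0.3755.
γ' = 21.8 − 9.81 = 11.99 kN/m³. Depth below WT = 1.4 m.
σ'_h at WT = K_a γ d_w = 19.62 kPa; at base = 19.62 + K_a γ' × 1.4 = 25.92 kPa.
P₁ (0–2.5 m) = ½×19.62×2.5 = 24.53. P₂ (2.5–3.9 m) = ½(19.62+25.92)×1.4 = 31.88.
P_w = ½ γ_w h₂² = 0.5×9.81×1.4² = 9.614. Total = 24.53+31.88+9.614 = 66.02 kN/m.

66.0 kN/m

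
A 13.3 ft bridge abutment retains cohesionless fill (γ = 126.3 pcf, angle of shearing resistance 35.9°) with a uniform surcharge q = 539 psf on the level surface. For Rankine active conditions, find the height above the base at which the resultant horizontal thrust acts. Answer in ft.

5.30 ft

K_a = 0.2607.
Triangular part P₁ = ½K_aγH² = 2913 at H/3 = 4.433 ft; rectangular part P₂ = K_a q H = 1869 at H/2 = 6.650 ft.
ȳ = (P₁·4.433 + P₂·6.650)/(P₁+P₂) = 5.300 ft.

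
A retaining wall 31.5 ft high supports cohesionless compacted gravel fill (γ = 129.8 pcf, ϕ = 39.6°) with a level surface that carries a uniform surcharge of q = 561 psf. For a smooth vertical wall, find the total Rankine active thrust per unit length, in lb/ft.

18200 lb/ft

K_a = tan²(45° − φ/2) = 0.2214.
Soil triangle: ½ K_a γ H² = 0.5×0.2214×129.8×31.5² = 14260 lb/ft.
Surcharge rectangle: K_a q H = 0.2214×561×31.5 = 3913 lb/ft.
Total = 14260 + 3913 = 18170 lb/ft.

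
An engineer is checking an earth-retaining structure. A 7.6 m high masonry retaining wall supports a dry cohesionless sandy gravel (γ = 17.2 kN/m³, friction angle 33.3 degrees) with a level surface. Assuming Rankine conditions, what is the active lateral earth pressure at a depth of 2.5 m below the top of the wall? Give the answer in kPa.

12.5 kPa

K_a = (1 − sin φ)/(1 + sin φ) = 0.2911.
σ_h = K_a γ z = 0.2911 × 17.2 × 2.5 = 12.52 kPa.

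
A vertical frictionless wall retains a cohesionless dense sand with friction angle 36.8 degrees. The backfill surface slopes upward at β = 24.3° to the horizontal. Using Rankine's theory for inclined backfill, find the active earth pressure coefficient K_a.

0.322

K_a = cos β · (cos β − √(cos²β − cos²φ)) / (cos β + √(cos²β − cos²φ)).
cos β = 0.9114, cos φ = 0.8007, √(cos²β − cos²φ) = 0.4353.
K_a = 0.9114 × (0.9114 − 0.4353)/(0.9114 + 0.4353) = 0.3222.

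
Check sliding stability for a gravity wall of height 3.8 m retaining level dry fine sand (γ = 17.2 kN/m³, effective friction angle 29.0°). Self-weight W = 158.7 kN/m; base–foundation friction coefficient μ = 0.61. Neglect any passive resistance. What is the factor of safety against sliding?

2.25

K_a = tan²(45° − 29.0°/2) = 0.3470.
P_a = ½K_aγH² = 0.5×0.3470×17.2×3.8² = 43.09 kN/m, acting at H/3 = 1.267 m above the base.
FS_sliding = μW / P_a = 0.61×158.7 / 43.09 = 2.247.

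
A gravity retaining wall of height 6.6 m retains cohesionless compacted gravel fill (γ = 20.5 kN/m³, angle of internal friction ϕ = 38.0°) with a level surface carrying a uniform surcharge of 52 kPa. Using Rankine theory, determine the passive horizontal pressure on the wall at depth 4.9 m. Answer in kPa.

641 kPa

K_p = (1 + sin φ)/(1 − sin φ) = 4.204.
σ_v = γz + q = 20.5 × 4.9 + 52 = 152.4 kPa.
σ_h = K_p σ_v = 4.204 × 152.4 = 640.9 kPa.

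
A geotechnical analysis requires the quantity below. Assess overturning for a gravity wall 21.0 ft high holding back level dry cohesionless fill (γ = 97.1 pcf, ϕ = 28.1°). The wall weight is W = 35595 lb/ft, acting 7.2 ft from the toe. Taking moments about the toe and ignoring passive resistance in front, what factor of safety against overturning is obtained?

4.76

K_a = tan²(45° − 28.1°/2) = 0.3596.
P_a = ½K_aγH² = 0.5×0.3596×97.1×21.0² = 7699 lb/ft, acting at H/3 = 7.000 ft above the base.
Overturning moment M_o = P_a × H/3 = 7699 × 7.000 = 53900.
Resisting moment M_r = W × 7.2 = 35595 × 7.2 = 256300.
FS_overturning = M_r/M_o = 256300/53900 = 4.755.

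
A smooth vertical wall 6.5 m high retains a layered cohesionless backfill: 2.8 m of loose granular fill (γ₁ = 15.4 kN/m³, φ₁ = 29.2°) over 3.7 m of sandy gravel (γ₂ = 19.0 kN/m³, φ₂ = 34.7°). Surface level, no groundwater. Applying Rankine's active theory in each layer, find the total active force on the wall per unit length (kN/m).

100 kN/m

K_a1 = tan²(45°−29.2°/2) = 0.3442; K_a2 = tan²(45°−34.7°/2) = 0.2745.
Layer 1: σ at base = K_a1 γ₁ h₁ = 14.84 kPa; P₁ = ½×14.84×2.8 = 20.78.
Layer 2: σ_v at top = γ₁h₁ = 43.12; σ_h top = K_a2×43.12 = 11.84; σ_h base = K_a2×(43.12+19.0×3.7) = 31.13.
P₂ = ½(11.84+31.13)×3.7 = 79.49. Total P_a = 20.78+79.49 = 100.3 kN/m.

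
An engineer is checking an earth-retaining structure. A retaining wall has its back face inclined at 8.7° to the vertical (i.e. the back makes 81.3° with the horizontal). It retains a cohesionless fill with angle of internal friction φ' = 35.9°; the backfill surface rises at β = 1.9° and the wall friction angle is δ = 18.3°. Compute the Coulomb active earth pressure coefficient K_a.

K_a = sin²(α+φ) / [sin²α · sin(α−δ) · (1 + √{sin(φ+δ)sin(φ−β) / (sin(α−δ)sin(α+β))})²].
With α = 81.3°, φ = 35.9°, δ = 18.3°, β = 1.9°: K_a = 0.3086.

0.309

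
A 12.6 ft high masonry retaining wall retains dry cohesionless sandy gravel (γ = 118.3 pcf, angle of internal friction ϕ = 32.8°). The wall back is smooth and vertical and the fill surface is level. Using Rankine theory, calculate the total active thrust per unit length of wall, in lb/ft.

K_a = tan²(45° − φ/2) = 0.2973.
P_a = ½ K_a γ H² = 0.5 × 0.2973 × 118.3 × 12.6² = 2791 lb/ft.

2790 lb/ft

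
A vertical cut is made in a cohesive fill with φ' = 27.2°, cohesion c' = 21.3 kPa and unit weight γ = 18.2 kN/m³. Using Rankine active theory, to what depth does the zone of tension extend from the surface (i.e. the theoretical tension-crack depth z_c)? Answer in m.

K_a = tan²(45° − 27.2°/2) = 0.3726; √K_a = 0.6104.
The active pressure is zero where K_a γ z = 2c√K_a, so z_c = 2c/(γ√K_a) = 2×21.3/(18.2×0.6104) = 3.835 m.

3.83 m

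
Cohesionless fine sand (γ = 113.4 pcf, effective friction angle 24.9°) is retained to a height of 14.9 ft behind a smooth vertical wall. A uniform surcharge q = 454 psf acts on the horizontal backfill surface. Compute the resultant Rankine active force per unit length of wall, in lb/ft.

7880 lb/ft

K_a = tan²(45° − φ/2) = 0.4074.
Soil triangle: ½ K_a γ H² = 0.5×0.4074×113.4×14.9² = 5129 lb/ft.
Surcharge rectangle: K_a q H = 0.4074×454×14.9 = 2756 lb/ft.
Total = 5129 + 2756 = 7885 lb/ft.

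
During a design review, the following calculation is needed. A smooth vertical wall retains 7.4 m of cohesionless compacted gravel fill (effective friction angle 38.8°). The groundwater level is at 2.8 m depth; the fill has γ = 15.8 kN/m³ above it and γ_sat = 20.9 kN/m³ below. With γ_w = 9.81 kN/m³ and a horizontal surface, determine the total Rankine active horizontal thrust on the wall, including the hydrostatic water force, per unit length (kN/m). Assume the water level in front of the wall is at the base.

192 kN/m

K_a = tan²(45° − φ/2) = 0.2296.
γ' = 20.9 − 9.81 = 11.09 kN/m³. Depth below WT = 4.6 m.
σ'_h at WT = K_a γ d_w = 10.16 kPa; at base = 10.16 + K_a γ' × 4.6 = 21.87 kPa.
P₁ (0–2.8 m) = ½×10.16×2.8 = 14.22. P₂ (2.8–7.4 m) = ½(10.16+21.87)×4.6 = 73.65.
P_w = ½ γ_w h₂² = 0.5×9.81×4.6² = 103.8. Total = 14.22+73.65+103.8 = 191.7 kN/m.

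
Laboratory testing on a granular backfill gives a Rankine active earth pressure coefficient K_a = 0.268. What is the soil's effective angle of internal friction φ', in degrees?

K_a = tan²(45° − φ/2) ⇒ 45° − φ/2 = arctan(√0.268) = 27.37°.
φ = 2(45° − 27.37°) = 35.26°.

35.3°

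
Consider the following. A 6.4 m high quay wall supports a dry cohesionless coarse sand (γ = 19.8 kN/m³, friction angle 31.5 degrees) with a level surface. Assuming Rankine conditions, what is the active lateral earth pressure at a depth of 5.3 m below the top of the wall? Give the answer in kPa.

32.9 kPa

K_a = (1 − sin φ)/(1 + sin φ) = 0.3136.
σ_h = K_a γ z = 0.3136 × 19.8 × 5.3 = 32.91 kPa.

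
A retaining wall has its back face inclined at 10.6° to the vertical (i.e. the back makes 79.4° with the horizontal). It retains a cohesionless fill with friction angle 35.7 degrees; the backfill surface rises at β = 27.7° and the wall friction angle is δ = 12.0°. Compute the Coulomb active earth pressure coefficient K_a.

0.511

K_a = sin²(α+φ) / [sin²α · sin(α−δ) · (1 + √{sin(φ+δ)sin(φ−β) / (sin(α−δ)sin(α+β))})²].
With α = 79.4°, φ = 35.7°, δ = 12.0°, β = 27.7°: K_a = 0.5108.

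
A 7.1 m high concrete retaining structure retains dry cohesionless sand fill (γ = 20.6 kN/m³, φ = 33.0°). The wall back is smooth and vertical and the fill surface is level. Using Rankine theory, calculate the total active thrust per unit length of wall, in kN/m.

K_a = tan²(45° − φ/2) = 0.2948.
P_a = ½ K_a γ H² = 0.5 × 0.2948 × 20.6 × 7.1² = 153.1 kN/m.

153 kN/m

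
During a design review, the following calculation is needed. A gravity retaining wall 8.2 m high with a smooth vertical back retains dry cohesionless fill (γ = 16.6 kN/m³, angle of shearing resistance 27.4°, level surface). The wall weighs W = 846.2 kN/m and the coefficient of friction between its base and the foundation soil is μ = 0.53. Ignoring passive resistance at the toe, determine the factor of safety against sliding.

2.17

K_a = tan²(45° − 27.4°/2) = 0.3697.
P_a = ½K_aγH² = 0.5×0.3697×16.6×8.2² = 206.3 kN/m, acting at H/3 = 2.733 m above the base.
FS_sliding = μW / P_a = 0.53×846.2 / 206.3 = 2.174.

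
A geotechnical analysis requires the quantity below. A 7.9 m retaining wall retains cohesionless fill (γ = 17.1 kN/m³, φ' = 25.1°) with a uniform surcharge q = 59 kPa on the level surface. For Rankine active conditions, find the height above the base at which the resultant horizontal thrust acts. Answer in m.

K_a = 0.4043.
Triangular part P₁ = ½K_aγH² = 215.7 at H/3 = 2.633 m; rectangular part P₂ = K_a q H = 188.4 at H/2 = 3.950 m.
ȳ = (P₁·2.633 + P₂·3.950)/(P₁+P₂) = 3.247 m.

3.25 m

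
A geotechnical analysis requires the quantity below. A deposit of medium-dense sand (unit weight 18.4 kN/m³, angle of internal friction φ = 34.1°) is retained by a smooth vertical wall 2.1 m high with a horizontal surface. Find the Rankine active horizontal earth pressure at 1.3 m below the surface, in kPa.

K_a = (1 − sin φ)/(1 + sin φ) = 0.2815.
σ_h = K_a γ z = 0.2815 × 18.4 × 1.3 = 6.734 kPa.

6.73 kPa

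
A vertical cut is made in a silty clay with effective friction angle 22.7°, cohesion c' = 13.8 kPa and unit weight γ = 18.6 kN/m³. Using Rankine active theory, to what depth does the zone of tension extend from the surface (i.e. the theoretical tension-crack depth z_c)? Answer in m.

2.23 m

K_a = tan²(45° − 22.7°/2) = 0.4431; √K_a = 0.6657.
The active pressure is zero where K_a γ z = 2c√K_a, so z_c = 2c/(γ√K_a) = 2×13.8/(18.6×0.6657) = 2.229 m.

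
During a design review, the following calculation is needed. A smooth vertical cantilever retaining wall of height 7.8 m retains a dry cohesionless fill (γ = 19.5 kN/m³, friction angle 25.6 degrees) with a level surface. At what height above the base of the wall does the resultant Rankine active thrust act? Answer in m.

2.60 m

K_a = 0.3966.
The pressure distribution is triangular, so the resultant acts at H/3 above the base = 7.8/3 = 2.600 m.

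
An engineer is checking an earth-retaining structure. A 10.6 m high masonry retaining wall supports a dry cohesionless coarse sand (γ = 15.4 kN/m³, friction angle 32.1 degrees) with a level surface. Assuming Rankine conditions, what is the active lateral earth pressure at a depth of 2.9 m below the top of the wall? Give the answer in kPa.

K_a = (1 − sin φ)/(1 + sin φ) = 0.3060.
σ_h = K_a γ z = 0.3060 × 15.4 × 2.9 = 13.67 kPa.

13.7 kPa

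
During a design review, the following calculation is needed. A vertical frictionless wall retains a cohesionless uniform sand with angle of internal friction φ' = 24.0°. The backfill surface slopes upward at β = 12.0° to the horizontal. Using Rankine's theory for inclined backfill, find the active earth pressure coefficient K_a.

0.463

K_a = cos β · (cos β − √(cos²β − cos²φ)) / (cos β + √(cos²β − cos²φ)).
cos β = 0.9781, cos φ = 0.9135, √(cos²β − cos²φ) = 0.3496.
K_a = 0.9781 × (0.9781 − 0.3496)/(0.9781 + 0.3496) = 0.4631.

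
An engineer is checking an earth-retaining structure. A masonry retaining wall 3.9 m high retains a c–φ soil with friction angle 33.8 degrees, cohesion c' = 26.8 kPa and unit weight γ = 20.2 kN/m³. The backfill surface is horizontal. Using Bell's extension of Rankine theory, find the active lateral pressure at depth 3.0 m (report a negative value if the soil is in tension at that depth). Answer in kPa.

K_a = (1 − sin φ)/(1 + sin φ) = 0.2851.
σ_a = K_a γ z − 2c√K_a = 0.2851×20.2×3.0 − 2×26.8×0.5340 = -11.34 kPa.

-11.3 kPa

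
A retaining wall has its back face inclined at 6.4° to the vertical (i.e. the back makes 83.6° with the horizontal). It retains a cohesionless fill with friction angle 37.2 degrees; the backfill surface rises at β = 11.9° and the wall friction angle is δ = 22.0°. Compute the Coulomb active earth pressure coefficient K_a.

K_a = sin²(α+φ) / [sin²α · sin(α−δ) · (1 + √{sin(φ+δ)sin(φ−β) / (sin(α−δ)sin(α+β))})²].
With α = 83.6°, φ = 37.2°, δ = 22.0°, β = 11.9°: K_a = 0.3129.

0.313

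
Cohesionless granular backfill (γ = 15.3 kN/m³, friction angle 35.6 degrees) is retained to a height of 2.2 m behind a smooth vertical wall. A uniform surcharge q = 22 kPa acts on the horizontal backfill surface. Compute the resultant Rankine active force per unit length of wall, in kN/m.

K_a = tan²(45° − φ/2) = 0.2641.
Soil triangle: ½ K_a γ H² = 0.5×0.2641×15.3×2.2² = 9.779 kN/m.
Surcharge rectangle: K_a q H = 0.2641×22×2.2 = 12.78 kN/m.
Total = 9.779 + 12.78 = 22.56 kN/m.

22.6 kN/m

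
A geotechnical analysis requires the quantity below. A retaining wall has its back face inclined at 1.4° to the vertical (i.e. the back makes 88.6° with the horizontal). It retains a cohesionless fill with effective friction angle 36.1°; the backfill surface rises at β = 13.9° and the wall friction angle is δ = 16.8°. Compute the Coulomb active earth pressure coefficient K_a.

0.289

K_a = sin²(α+φ) / [sin²α · sin(α−δ) · (1 + √{sin(φ+δ)sin(φ−β) / (sin(α−δ)sin(α+β))})²].
With α = 88.6°, φ = 36.1°, δ = 16.8°, β = 13.9°: K_a = 0.2888.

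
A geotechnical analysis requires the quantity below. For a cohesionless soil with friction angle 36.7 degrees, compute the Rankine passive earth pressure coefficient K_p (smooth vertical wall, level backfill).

K_p = (1 + sin φ)/(1 − sin φ) = tan²(45° + 36.7°/2) = 3.970.

3.97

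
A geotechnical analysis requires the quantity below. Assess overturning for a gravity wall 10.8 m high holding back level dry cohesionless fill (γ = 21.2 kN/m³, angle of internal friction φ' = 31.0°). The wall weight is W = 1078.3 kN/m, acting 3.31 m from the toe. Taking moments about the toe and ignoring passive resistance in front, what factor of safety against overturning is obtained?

K_a = tan²(45° − 31.0°/2) = 0.3201.
P_a = ½K_aγH² = 0.5×0.3201×21.2×10.8² = 395.8 kN/m, acting at H/3 = 3.600 m above the base.
Overturning moment M_o = P_a × H/3 = 395.8 × 3.600 = 1425.
Resisting moment M_r = W × 3.31 = 1078.3 × 3.31 = 3569.
FS_overturning = M_r/M_o = 3569/1425 = 2.505.

2.51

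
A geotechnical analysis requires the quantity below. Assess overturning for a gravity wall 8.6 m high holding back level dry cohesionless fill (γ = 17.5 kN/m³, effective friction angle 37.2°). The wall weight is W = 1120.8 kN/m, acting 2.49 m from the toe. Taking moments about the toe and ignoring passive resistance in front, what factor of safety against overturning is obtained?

6.10

K_a = tan²(45° − 37.2°/2) = 0.2464.
P_a = ½K_aγH² = 0.5×0.2464×17.5×8.6² = 159.5 kN/m, acting at H/3 = 2.867 m above the base.
Overturning moment M_o = P_a × H/3 = 159.5 × 2.867 = 457.1.
Resisting moment M_r = W × 2.49 = 1120.8 × 2.49 = 2791.
FS_overturning = M_r/M_o = 2791/457.1 = 6.105.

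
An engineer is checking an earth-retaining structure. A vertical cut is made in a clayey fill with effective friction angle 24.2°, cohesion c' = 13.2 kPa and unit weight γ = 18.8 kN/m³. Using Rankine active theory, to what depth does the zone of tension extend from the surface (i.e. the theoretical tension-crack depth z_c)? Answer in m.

K_a = tan²(45° − 24.2°/2) = 0.4185; √K_a = 0.6469.
The active pressure is zero where K_a γ z = 2c√K_a, so z_c = 2c/(γ√K_a) = 2×13.2/(18.8×0.6469) = 2.171 m.

2.17 m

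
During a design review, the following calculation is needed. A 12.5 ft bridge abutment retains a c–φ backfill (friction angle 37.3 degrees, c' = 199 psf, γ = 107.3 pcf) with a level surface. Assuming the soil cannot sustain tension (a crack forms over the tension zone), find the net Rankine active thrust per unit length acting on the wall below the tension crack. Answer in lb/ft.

331 lb/ft

K_a = 0.2453; √K_a = 0.4953.
Tension-crack depth z_c = 2c/(γ√K_a) = 2×199/(107.3×0.4953) = 7.489 ft.
σ_a at base = K_a γ H − 2c√K_a = 0.2453×107.3×12.5 − 2×199×0.4953 = 131.9 psf.
P_a = ½ × 131.9 × (H − z_c) = 0.5×131.9×5.011 = 330.6 lb/ft.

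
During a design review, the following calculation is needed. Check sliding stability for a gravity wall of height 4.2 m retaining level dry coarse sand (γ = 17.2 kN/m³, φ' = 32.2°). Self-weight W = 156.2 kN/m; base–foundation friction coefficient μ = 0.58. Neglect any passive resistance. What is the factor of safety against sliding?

K_a = tan²(45° − 32.2°/2) = 0.3047.
P_a = ½K_aγH² = 0.5×0.3047×17.2×4.2² = 46.23 kN/m, acting at H/3 = 1.400 m above the base.
FS_sliding = μW / P_a = 0.58×156.2 / 46.23 = 1.960.

1.96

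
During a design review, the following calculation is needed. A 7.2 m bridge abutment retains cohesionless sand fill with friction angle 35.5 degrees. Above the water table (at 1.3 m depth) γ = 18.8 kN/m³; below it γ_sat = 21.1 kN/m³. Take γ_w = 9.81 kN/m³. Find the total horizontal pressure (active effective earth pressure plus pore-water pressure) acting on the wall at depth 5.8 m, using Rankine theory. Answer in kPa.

64.1 kPa

K_a = (1 − sin φ)/(1 + sin φ) = 0.2653.
γ' = 21.1 − 9.81 = 11.29 kN/m³.
Effective vertical stress at 5.8 m: σ'_v = 18.8×1.3 + 11.29×4.50 = 75.25 kPa.
σ'_h = K_a σ'_v = 0.2653 × 75.25 = 19.96 kPa; u = γ_w × 4.50 = 44.15 kPa.
Total σ_h = 19.96 + 44.15 = 64.10 kPa.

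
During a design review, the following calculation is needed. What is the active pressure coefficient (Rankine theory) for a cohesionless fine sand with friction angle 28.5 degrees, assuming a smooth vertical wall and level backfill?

0.354

K_a = tan²(45° − φ/2) = tan²(30.75°) = 0.3540.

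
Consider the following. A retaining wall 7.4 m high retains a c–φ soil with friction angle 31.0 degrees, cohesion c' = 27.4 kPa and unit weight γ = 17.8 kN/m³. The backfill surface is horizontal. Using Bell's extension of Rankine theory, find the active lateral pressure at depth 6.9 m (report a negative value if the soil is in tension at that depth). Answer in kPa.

8.31 kPa

K_a = (1 − sin φ)/(1 + sin φ) = 0.3201.
σ_a = K_a γ z − 2c√K_a = 0.3201×17.8×6.9 − 2×27.4×0.5658 = 8.310 kPa.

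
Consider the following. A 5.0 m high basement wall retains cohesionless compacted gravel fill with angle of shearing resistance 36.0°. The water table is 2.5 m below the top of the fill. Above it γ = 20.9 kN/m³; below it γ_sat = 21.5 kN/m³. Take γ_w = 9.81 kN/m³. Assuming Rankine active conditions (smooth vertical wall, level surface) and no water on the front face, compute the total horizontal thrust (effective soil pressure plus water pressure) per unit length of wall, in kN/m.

91.0 kN/m

K_a = tan²(45° − φ/2) = 0.2596.
γ' = 21.5 − 9.81 = 11.69 kN/m³. Depth below WT = 2.5 m.
σ'_h at WT = K_a γ d_w = 13.56 kPa; at base = 13.56 + K_a γ' × 2.5 = 21.15 kPa.
P₁ (0–2.5 m) = ½×13.56×2.5 = 16.96. P₂ (2.5–5.0 m) = ½(13.56+21.15)×2.5 = 43.40.
P_w = ½ γ_w h₂² = 0.5×9.81×2.5² = 30.66. Total = 16.96+43.40+30.66 = 91.01 kN/m.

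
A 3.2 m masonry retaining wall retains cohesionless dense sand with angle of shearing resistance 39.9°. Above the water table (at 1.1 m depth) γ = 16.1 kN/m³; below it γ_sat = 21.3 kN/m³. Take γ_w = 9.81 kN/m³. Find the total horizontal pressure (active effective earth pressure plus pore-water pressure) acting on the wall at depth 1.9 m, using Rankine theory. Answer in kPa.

K_a = (1 − sin φ)/(1 + sin φ) = 0.2184.
γ' = 21.3 − 9.81 = 11.49 kN/m³.
Effective vertical stress at 1.9 m: σ'_v = 16.1×1.1 + 11.49×0.800 = 26.90 kPa.
σ'_h = K_a σ'_v = 0.2184 × 26.90 = 5.876 kPa; u = γ_w × 0.800 = 7.848 kPa.
Total σ_h = 5.876 + 7.848 = 13.72 kPa.

13.7 kPa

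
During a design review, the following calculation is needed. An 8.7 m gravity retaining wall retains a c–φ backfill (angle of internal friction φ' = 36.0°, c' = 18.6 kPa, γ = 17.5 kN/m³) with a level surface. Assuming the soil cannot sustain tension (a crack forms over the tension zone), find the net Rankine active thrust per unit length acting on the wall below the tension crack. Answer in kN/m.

K_a = 0.2596; √K_a = 0.5095.
Tension-crack depth z_c = 2c/(γ√K_a) = 2×18.6/(17.5×0.5095) = 4.172 m.
σ_a at base = K_a γ H − 2c√K_a = 0.2596×17.5×8.7 − 2×18.6×0.5095 = 20.57 kPa.
P_a = ½ × 20.57 × (H − z_c) = 0.5×20.57×4.528 = 46.58 kN/m.

46.6 kN/m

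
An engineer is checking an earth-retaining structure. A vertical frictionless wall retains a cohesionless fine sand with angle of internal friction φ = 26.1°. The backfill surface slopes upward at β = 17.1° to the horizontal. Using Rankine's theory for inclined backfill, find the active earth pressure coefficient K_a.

K_a = cos β · (cos β − √(cos²β − cos²φ)) / (cos β + √(cos²β − cos²φ)).
cos β = 0.9558, cos φ = 0.8980, √(cos²β − cos²φ) = 0.3272.
K_a = 0.9558 × (0.9558 − 0.3272)/(0.9558 + 0.3272) = 0.4682.

0.468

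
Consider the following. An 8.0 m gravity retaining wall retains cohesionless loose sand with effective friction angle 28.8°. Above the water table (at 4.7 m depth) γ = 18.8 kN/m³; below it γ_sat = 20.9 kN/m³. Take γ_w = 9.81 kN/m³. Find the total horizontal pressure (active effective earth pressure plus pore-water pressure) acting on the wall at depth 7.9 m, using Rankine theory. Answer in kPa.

K_a = (1 − sin φ)/(1 + sin φ) = 0.3498.
γ' = 20.9 − 9.81 = 11.09 kN/m³.
Effective vertical stress at 7.9 m: σ'_v = 18.8×4.7 + 11.09×3.20 = 123.8 kPa.
σ'_h = K_a σ'_v = 0.3498 × 123.8 = 43.32 kPa; u = γ_w × 3.20 = 31.39 kPa.
Total σ_h = 43.32 + 31.39 = 74.71 kPa.

74.7 kPa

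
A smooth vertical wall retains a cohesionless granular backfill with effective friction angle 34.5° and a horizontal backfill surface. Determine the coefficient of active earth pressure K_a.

0.277

K_a = (1 − sin φ)/(1 + sin φ) = (1 − sin 34.5°)/(1 + sin 34.5°) = 0.2768.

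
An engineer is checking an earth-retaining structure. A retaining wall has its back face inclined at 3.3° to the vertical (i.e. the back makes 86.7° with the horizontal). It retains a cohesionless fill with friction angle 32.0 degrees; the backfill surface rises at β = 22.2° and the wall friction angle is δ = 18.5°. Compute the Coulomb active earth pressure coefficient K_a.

K_a = sin²(α+φ) / [sin²α · sin(α−δ) · (1 + √{sin(φ+δ)sin(φ−β) / (sin(α−δ)sin(α+β))})²].
With α = 86.7°, φ = 32.0°, δ = 18.5°, β = 22.2°: K_a = 0.4324.

0.432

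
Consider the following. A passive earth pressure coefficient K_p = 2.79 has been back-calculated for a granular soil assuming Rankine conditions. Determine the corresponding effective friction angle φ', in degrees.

K_p = (1+sin φ)/(1−sin φ) ⇒ sin φ = (K_p − 1)/(K_p + 1) = 0.4723.
φ = arcsin(0.4723) = 28.18°.

28.2°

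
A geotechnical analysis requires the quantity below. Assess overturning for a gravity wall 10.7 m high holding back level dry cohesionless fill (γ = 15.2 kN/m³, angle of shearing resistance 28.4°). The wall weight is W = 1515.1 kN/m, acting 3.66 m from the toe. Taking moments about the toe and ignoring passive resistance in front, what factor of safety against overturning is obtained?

K_a = tan²(45° − 28.4°/2) = 0.3554.
P_a = ½K_aγH² = 0.5×0.3554×15.2×10.7² = 309.2 kN/m, acting at H/3 = 3.567 m above the base.
Overturning moment M_o = P_a × H/3 = 309.2 × 3.567 = 1103.
Resisting moment M_r = W × 3.66 = 1515.1 × 3.66 = 5545.
FS_overturning = M_r/M_o = 5545/1103 = 5.028.

5.03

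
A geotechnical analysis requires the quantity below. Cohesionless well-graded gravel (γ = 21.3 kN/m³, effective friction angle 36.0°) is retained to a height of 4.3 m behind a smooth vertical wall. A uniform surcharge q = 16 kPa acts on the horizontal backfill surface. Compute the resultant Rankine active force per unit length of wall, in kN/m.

K_a = tan²(45° − φ/2) = 0.2596.
Soil triangle: ½ K_a γ H² = 0.5×0.2596×21.3×4.3² = 51.12 kN/m.
Surcharge rectangle: K_a q H = 0.2596×16×4.3 = 17.86 kN/m.
Total = 51.12 + 17.86 = 68.98 kN/m.

69.0 kN/m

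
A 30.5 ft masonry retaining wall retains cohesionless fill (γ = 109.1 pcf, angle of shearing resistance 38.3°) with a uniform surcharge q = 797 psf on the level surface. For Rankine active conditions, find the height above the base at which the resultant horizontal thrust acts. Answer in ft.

11.8 ft

K_a = 0.2347.
Triangular part P₁ = ½K_aγH² = 11910 at H/3 = 10.17 ft; rectangular part P₂ = K_a q H = 5706 at H/2 = 15.25 ft.
ȳ = (P₁·10.17 + P₂·15.25)/(P₁+P₂) = 11.81 ft.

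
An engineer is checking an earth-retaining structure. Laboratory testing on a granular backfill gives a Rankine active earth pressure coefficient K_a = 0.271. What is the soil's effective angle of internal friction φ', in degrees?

35.0°

K_a = tan²(45° − φ/2) ⇒ 45° − φ/2 = arctan(√0.271) = 27.50°.
φ = 2(45° − 27.50°) = 35.00°.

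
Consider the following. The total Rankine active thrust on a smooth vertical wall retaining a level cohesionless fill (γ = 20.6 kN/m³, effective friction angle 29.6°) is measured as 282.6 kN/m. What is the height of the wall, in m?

K_a = 0.3387. P_a = ½ K_a γ H² ⇒ H = √(2P_a/(K_a γ)).
H = √(2×282.6/(0.3387×20.6)) = 9.000 m.

9.00 m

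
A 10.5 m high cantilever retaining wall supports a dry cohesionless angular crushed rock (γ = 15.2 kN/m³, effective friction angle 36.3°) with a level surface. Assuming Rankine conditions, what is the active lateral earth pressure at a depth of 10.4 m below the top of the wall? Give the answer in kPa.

K_a = (1 − sin φ)/(1 + sin φ) = 0.2563.
σ_h = K_a γ z = 0.2563 × 15.2 × 10.4 = 40.51 kPa.

40.5 kPa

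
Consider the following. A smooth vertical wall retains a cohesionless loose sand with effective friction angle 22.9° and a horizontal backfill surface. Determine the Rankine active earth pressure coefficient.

0.440

K_a = (1 − sin φ)/(1 + sin φ) = (1 − sin 22.9°)/(1 + sin 22.9°) = 0.4398.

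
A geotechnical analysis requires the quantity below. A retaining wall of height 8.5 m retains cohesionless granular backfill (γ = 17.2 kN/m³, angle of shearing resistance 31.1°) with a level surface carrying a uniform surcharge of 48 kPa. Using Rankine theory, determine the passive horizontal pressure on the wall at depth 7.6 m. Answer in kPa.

561 kPa

K_p = (1 + sin φ)/(1 − sin φ) = 3.137.
σ_v = γz + q = 17.2 × 7.6 + 48 = 178.7 kPa.
σ_h = K_p σ_v = 3.137 × 178.7 = 560.6 kPa.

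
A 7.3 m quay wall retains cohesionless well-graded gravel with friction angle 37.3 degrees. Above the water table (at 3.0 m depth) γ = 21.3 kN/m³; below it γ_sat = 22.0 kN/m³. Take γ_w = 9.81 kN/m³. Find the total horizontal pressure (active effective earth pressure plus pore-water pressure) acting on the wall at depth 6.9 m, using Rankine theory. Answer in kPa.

K_a = (1 − sin φ)/(1 + sin φ) = 0.2453.
γ' = 22.0 − 9.81 = 12.19 kN/m³.
Effective vertical stress at 6.9 m: σ'_v = 21.3×3.0 + 12.19×3.90 = 111.4 kPa.
σ'_h = K_a σ'_v = 0.2453 × 111.4 = 27.34 kPa; u = γ_w × 3.90 = 38.26 kPa.
Total σ_h = 27.34 + 38.26 = 65.60 kPa.

65.6 kPa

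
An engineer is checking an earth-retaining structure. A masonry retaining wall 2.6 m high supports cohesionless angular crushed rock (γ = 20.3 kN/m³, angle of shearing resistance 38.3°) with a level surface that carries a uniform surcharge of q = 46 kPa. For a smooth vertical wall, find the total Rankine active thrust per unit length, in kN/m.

44.2 kN/m

K_a = tan²(45° − φ/2) = 0.2347.
Soil triangle: ½ K_a γ H² = 0.5×0.2347×20.3×2.6² = 16.11 kN/m.
Surcharge rectangle: K_a q H = 0.2347×46×2.6 = 28.07 kN/m.
Total = 16.11 + 28.07 = 44.18 kN/m.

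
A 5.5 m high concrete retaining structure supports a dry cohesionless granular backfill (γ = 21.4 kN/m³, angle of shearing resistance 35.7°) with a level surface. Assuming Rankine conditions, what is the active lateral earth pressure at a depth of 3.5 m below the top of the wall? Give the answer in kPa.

19.7 kPa

K_a = (1 − sin φ)/(1 + sin φ) = 0.2630.
σ_h = K_a γ z = 0.2630 × 21.4 × 3.5 = 19.70 kPa.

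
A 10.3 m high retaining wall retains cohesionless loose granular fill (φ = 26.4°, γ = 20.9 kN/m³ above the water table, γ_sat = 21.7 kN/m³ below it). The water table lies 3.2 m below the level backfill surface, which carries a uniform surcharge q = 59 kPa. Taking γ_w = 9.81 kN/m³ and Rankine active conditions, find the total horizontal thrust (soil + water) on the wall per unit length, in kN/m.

K_a = tan²(45° − φ/2) = 0.3844.
γ' = 21.7 − 9.81 = 11.89 kN/m³. h₂ = H − d_w = 7.1 m.
σ'_h: at surface K_a·q = 22.68; at WT K_a(q+γd_w) = 48.39; at base K_a(q+γd_w+γ'h₂) = 80.85 kPa.
P₁ = ½(22.68+48.39)×3.2 = 113.7; P₂ = ½(48.39+80.85)×7.1 = 458.8; P_w = ½γ_w h₂² = 247.3.
Total = 113.7+458.8+247.3 = 819.8 kN/m.

820 kN/m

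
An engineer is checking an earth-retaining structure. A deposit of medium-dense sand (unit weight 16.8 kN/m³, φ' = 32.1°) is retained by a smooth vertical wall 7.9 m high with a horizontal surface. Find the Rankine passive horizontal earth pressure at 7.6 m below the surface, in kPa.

K_p = (1 + sin φ)/(1 − sin φ) = 3.268.
σ_h = K_p γ z = 3.268 × 16.8 × 7.6 = 417.3 kPa.

417 kPa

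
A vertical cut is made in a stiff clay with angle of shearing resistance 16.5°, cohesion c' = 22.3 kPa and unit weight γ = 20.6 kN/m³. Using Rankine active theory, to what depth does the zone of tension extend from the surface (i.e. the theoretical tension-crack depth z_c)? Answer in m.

K_a = tan²(45° − 16.5°/2) = 0.5576; √K_a = 0.7467.
The active pressure is zero where K_a γ z = 2c√K_a, so z_c = 2c/(γ√K_a) = 2×22.3/(20.6×0.7467) = 2.899 m.

2.90 m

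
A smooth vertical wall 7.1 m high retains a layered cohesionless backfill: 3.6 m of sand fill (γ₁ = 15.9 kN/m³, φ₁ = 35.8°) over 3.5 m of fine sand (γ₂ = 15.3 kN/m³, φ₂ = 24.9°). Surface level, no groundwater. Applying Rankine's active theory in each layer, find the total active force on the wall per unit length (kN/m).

147 kN/m

K_a1 = tan²(45°−35.8°/2) = 0.2619; K_a2 = tan²(45°−24.9°/2) = 0.4074.
Layer 1: σ at base = K_a1 γ₁ h₁ = 14.99 kPa; P₁ = ½×14.99×3.6 = 26.98.
Layer 2: σ_v at top = γ₁h₁ = 57.24; σ_h top = K_a2×57.24 = 23.32; σ_h base = K_a2×(57.24+15.3×3.5) = 45.14.
P₂ = ½(23.32+45.14)×3.5 = 119.8. Total P_a = 26.98+119.8 = 146.8 kN/m.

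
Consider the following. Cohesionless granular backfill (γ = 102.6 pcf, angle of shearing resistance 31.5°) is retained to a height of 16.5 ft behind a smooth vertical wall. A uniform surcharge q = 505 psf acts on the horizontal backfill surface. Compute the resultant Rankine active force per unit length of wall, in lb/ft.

6990 lb/ft

K_a = tan²(45° − φ/2) = 0.3136.
Soil triangle: ½ K_a γ H² = 0.5×0.3136×102.6×16.5² = 4380 lb/ft.
Surcharge rectangle: K_a q H = 0.3136×505×16.5 = 2613 lb/ft.
Total = 4380 + 2613 = 6994 lb/ft.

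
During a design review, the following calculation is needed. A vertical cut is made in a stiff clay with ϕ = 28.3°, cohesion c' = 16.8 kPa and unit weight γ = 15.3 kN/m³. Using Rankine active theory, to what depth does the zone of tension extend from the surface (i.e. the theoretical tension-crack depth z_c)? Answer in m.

3.68 m

K_a = tan²(45° − 28.3°/2) = 0.3568; √K_a = 0.5973.
The active pressure is zero where K_a γ z = 2c√K_a, so z_c = 2c/(γ√K_a) = 2×16.8/(15.3×0.5973) = 3.677 m.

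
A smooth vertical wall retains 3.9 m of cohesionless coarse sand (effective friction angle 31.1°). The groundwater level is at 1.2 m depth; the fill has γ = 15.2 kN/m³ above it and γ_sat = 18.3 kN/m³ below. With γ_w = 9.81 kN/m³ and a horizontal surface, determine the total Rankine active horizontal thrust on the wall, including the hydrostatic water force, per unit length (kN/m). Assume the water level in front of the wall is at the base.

64.8 kN/m

K_a = tan²(45° − φ/2) = 0.3188.
γ' = 18.3 − 9.81 = 8.490 kN/m³. Depth below WT = 2.7 m.
σ'_h at WT = K_a γ d_w = 5.815 kPa; at base = 5.815 + K_a γ' × 2.7 = 13.12 kPa.
P₁ (0–1.2 m) = ½×5.815×1.2 = 3.489. P₂ (1.2–3.9 m) = ½(5.815+13.12)×2.7 = 25.57.
P_w = ½ γ_w h₂² = 0.5×9.81×2.7² = 35.76. Total = 3.489+25.57+35.76 = 64.81 kN/m.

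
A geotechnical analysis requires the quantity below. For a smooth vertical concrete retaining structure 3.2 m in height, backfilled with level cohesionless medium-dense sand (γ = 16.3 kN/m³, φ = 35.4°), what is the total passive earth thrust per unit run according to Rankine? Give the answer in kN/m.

K_p = tan²(45° + φ/2) = 3.754.
P_p = ½ K_p γ H² = 0.5 × 3.754 × 16.3 × 3.2² = 313.3 kN/m.

313 kN/m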